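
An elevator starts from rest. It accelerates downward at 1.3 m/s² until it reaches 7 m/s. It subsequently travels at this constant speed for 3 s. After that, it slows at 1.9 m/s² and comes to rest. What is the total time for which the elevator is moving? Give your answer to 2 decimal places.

Phase 1 (accelerating): v₀ = 0 m/s, a = 1.3 m/s².
v = v₀ + at → t = (7 − 0) / 1.3 = 5.38 s
v² = v₀² + 2aΔx → Δx = (7² − 0²)/(2·1.3) = 18.8 m

Phase 2 (constant speed): v₀ = 7.00 m/s, a = 0 m/s².
v = v₀ + at = 7.00 + (0)(3) = 7.00 m/s
Δx = v₀t + ½at² = 7.00·3 + 0.5·0·3² = 21.0 m

Phase 3 (decelerating): v₀ = 7.00 m/s, a = -1.9 m/s².
v = v₀ + at → t = (0 − 7.00) / -1.9 = 3.68 s
v² = v₀² + 2aΔx → Δx = (0² − 7.00²)/(2·-1.9) = 12.9 m
Total time = 5.38 + 3.00 + 3.68 = 12.1 s

12.07 s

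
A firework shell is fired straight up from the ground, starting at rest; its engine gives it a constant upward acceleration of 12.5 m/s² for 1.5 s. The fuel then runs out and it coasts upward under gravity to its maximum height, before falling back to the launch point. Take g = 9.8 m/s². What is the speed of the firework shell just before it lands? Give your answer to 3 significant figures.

25.0 m/s

Phase 1 (powered ascent): v₀ = 0 m/s, a = 12.5 m/s².
v = v₀ + at = 0 + (12.5)(1.5) = 18.8 m/s
Δx = v₀t + ½at² = 0·1.5 + 0.5·12.5·1.5² = 14.1 m

Phase 2 (coasting upward): v₀ = 18.8 m/s, a = -9.8 m/s².
v = v₀ + at → t = (0 − 18.8) / -9.8 = 1.91 s
v² = v₀² + 2aΔx → Δx = (0² − 18.8²)/(2·-9.8) = 17.9 m

Phase 3 (free fall): v₀ = 0 m/s, a = -9.8 m/s².
Falls 32.0 m from rest: t = √(2·32.0/9.8) = 2.56 s; v = g·t = 25.0 m/s.
Impact speed = 25.0 m/s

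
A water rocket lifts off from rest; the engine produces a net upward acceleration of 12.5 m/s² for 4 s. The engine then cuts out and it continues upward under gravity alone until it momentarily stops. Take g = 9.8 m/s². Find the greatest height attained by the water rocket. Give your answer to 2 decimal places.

227.55 m

Phase 1 (powered ascent): v₀ = 0 m/s, a = 12.5 m/s².
v = v₀ + at = 0 + (12.5)(4) = 50.0 m/s
Δx = v₀t + ½at² = 0·4 + 0.5·12.5·4² = 100 m

Phase 2 (coasting upward): v₀ = 50.0 m/s, a = -9.8 m/s².
v = v₀ + at → t = (0 − 50.0) / -9.8 = 5.10 s
v² = v₀² + 2aΔx → Δx = (0² − 50.0²)/(2·-9.8) = 128 m
Maximum height = 100 + 128 = 228 m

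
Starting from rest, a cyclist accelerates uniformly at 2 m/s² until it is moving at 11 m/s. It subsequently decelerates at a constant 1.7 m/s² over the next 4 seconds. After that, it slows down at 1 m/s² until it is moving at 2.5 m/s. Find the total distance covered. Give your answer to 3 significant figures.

Phase 1 (accelerating): v₀ = 0 m/s, a = 2 m/s².
v = v₀ + at → t = (11 − 0) / 2 = 5.50 s
v² = v₀² + 2aΔx → Δx = (11² − 0²)/(2·2) = 30.2 m

Phase 2 (decelerating): v₀ = 11.0 m/s, a = -1.7 m/s².
v = v₀ + at = 11.0 + (-1.7)(4) = 4.20 m/s
Δx = v₀t + ½at² = 11.0·4 + 0.5·-1.7·4² = 30.4 m

Phase 3 (decelerating): v₀ = 4.20 m/s, a = -1 m/s².
v = v₀ + at → t = (2.5 − 4.20) / -1 = 1.70 s
v² = v₀² + 2aΔx → Δx = (2.5² − 4.20²)/(2·-1) = 5.70 m
Total distance = 30.2 + 30.4 + 5.70 = 66.3 m

66.3 m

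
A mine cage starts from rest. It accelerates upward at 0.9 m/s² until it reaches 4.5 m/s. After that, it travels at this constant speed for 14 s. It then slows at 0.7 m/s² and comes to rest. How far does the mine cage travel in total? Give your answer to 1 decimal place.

Phase 1 (accelerating): v₀ = 0 m/s, a = 0.9 m/s².
v = v₀ + at → t = (4.5 − 0) / 0.9 = 5.00 s
v² = v₀² + 2aΔx → Δx = (4.5² − 0²)/(2·0.9) = 11.2 m

Phase 2 (constant speed): v₀ = 4.50 m/s, a = 0 m/s².
v = v₀ + at = 4.50 + (0)(14) = 4.50 m/s
Δx = v₀t + ½at² = 4.50·14 + 0.5·0·14² = 63.0 m

Phase 3 (decelerating): v₀ = 4.50 m/s, a = -0.7 m/s².
v = v₀ + at → t = (0 − 4.50) / -0.7 = 6.43 s
v² = v₀² + 2aΔx → Δx = (0² − 4.50²)/(2·-0.7) = 14.5 m
Total distance = 11.2 + 63.0 + 14.5 = 88.7 m

88.7 m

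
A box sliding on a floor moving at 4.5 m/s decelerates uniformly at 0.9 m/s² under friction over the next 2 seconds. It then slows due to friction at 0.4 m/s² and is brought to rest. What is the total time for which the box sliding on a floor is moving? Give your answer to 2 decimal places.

8.75 s

Phase 1 (decelerating): v₀ = 4.50 m/s, a = -0.9 m/s².
v = v₀ + at = 4.50 + (-0.9)(2) = 2.70 m/s
Δx = v₀t + ½at² = 4.50·2 + 0.5·-0.9·2² = 7.20 m

Phase 2 (decelerating): v₀ = 2.70 m/s, a = -0.4 m/s².
v = v₀ + at → t = (0 − 2.70) / -0.4 = 6.75 s
v² = v₀² + 2aΔx → Δx = (0² − 2.70²)/(2·-0.4) = 9.11 m
Total time = 2.00 + 6.75 = 8.75 s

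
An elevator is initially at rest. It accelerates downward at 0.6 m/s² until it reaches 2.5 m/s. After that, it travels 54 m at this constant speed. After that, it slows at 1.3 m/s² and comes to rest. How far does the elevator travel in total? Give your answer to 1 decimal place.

Phase 1 (accelerating): v₀ = 0 m/s, a = 0.6 m/s².
v = v₀ + at → t = (2.5 − 0) / 0.6 = 4.17 s
v² = v₀² + 2aΔx → Δx = (2.5² − 0²)/(2·0.6) = 5.21 m

Phase 2 (constant speed): v₀ = 2.50 m/s, a = 0 m/s².
Constant speed: t = d/v = 54/2.50 = 21.6 s

Phase 3 (decelerating): v₀ = 2.50 m/s, a = -1.3 m/s².
v = v₀ + at → t = (0 − 2.50) / -1.3 = 1.92 s
v² = v₀² + 2aΔx → Δx = (0² − 2.50²)/(2·-1.3) = 2.40 m
Total distance = 5.21 + 54.0 + 2.40 = 61.6 m

61.6 m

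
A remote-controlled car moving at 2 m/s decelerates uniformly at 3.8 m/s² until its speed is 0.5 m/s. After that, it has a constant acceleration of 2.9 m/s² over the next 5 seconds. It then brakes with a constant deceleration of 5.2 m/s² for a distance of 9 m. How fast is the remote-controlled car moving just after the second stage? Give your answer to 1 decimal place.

15.0 m/s

Phase 1 (decelerating): v₀ = 2.00 m/s, a = -3.8 m/s².
v = v₀ + at → t = (0.5 − 2.00) / -3.8 = 0.395 s
v² = v₀² + 2aΔx → Δx = (0.5² − 2.00²)/(2·-3.8) = 0.493 m

Phase 2 (accelerating): v₀ = 0.500 m/s, a = 2.9 m/s².
v = v₀ + at = 0.500 + (2.9)(5) = 15.0 m/s
Δx = v₀t + ½at² = 0.500·5 + 0.5·2.9·5² = 38.8 m
Speed at end of phase 2 = 15.0 m/s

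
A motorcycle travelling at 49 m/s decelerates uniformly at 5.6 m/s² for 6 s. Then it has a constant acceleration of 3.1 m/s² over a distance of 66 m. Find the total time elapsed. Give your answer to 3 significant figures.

9.23 s

Phase 1 (decelerating): v₀ = 49.0 m/s, a = -5.6 m/s².
v = v₀ + at = 49.0 + (-5.6)(6) = 15.4 m/s
Δx = v₀t + ½at² = 49.0·6 + 0.5·-5.6·6² = 193 m

Phase 2 (accelerating): v₀ = 15.4 m/s, a = 3.1 m/s².
v² = v₀² + 2aΔx = 15.4² + 2·3.1·66 = 646 → v = 25.4 m/s
t = (v − v₀)/a = (25.4 − 15.4)/3.1 = 3.23 s
Total time = 6.00 + 3.23 = 9.23 s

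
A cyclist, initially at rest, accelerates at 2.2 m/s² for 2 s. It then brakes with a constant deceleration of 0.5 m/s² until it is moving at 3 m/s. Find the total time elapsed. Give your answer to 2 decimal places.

4.80 s

Phase 1 (accelerating): v₀ = 0 m/s, a = 2.2 m/s².
v = v₀ + at = 0 + (2.2)(2) = 4.40 m/s
Δx = v₀t + ½at² = 0·2 + 0.5·2.2·2² = 4.40 m

Phase 2 (decelerating): v₀ = 4.40 m/s, a = -0.5 m/s².
v = v₀ + at → t = (3 − 4.40) / -0.5 = 2.80 s
v² = v₀² + 2aΔx → Δx = (3² − 4.40²)/(2·-0.5) = 10.4 m
Total time = 2.00 + 2.80 = 4.80 s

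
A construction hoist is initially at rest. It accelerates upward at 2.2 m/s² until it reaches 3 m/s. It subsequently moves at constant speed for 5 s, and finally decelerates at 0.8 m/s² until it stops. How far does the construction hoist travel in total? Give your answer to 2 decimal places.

22.67 m

Phase 1 (accelerating): v₀ = 0 m/s, a = 2.2 m/s².
v = v₀ + at → t = (3 − 0) / 2.2 = 1.36 s
v² = v₀² + 2aΔx → Δx = (3² − 0²)/(2·2.2) = 2.05 m

Phase 2 (constant speed): v₀ = 3.00 m/s, a = 0 m/s².
v = v₀ + at = 3.00 + (0)(5) = 3.00 m/s
Δx = v₀t + ½at² = 3.00·5 + 0.5·0·5² = 15.0 m

Phase 3 (decelerating): v₀ = 3.00 m/s, a = -0.8 m/s².
v = v₀ + at → t = (0 − 3.00) / -0.8 = 3.75 s
v² = v₀² + 2aΔx → Δx = (0² − 3.00²)/(2·-0.8) = 5.62 m
Total distance = 2.05 + 15.0 + 5.62 = 22.7 m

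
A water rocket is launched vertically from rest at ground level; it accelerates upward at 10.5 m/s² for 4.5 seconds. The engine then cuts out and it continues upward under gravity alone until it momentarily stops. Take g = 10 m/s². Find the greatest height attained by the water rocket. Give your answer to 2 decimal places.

Phase 1 (powered ascent): v₀ = 0 m/s, a = 10.5 m/s².
v = v₀ + at = 0 + (10.5)(4.5) = 47.2 m/s
Δx = v₀t + ½at² = 0·4.5 + 0.5·10.5·4.5² = 106 m

Phase 2 (coasting upward): v₀ = 47.2 m/s, a = -10 m/s².
v = v₀ + at → t = (0 − 47.2) / -10 = 4.72 s
v² = v₀² + 2aΔx → Δx = (0² − 47.2²)/(2·-10) = 112 m
Maximum height = 106 + 112 = 218 m

217.94 m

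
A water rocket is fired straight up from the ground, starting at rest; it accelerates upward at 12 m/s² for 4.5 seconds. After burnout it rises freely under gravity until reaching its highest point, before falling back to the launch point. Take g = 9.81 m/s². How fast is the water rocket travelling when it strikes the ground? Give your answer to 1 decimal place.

Phase 1 (powered ascent): v₀ = 0 m/s, a = 12 m/s².
v = v₀ + at = 0 + (12)(4.5) = 54.0 m/s
Δx = v₀t + ½at² = 0·4.5 + 0.5·12·4.5² = 122 m

Phase 2 (coasting upward): v₀ = 54.0 m/s, a = -9.81 m/s².
v = v₀ + at → t = (0 − 54.0) / -9.81 = 5.50 s
v² = v₀² + 2aΔx → Δx = (0² − 54.0²)/(2·-9.81) = 149 m

Phase 3 (free fall): v₀ = 0 m/s, a = -9.81 m/s².
Falls 270 m from rest: t = √(2·270/9.81) = 7.42 s; v = g·t = 72.8 m/s.
Impact speed = 72.8 m/s

72.8 m/s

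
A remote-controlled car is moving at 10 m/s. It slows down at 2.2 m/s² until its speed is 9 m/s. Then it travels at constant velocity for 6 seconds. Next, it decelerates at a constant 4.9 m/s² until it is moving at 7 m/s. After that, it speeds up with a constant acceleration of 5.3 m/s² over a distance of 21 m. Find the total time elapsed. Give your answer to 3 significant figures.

Phase 1 (decelerating): v₀ = 10.0 m/s, a = -2.2 m/s².
v = v₀ + at → t = (9 − 10.0) / -2.2 = 0.455 s
v² = v₀² + 2aΔx → Δx = (9² − 10.0²)/(2·-2.2) = 4.32 m

Phase 2 (constant speed): v₀ = 9.00 m/s, a = 0 m/s².
v = v₀ + at = 9.00 + (0)(6) = 9.00 m/s
Δx = v₀t + ½at² = 9.00·6 + 0.5·0·6² = 54.0 m

Phase 3 (decelerating): v₀ = 9.00 m/s, a = -4.9 m/s².
v = v₀ + at → t = (7 − 9.00) / -4.9 = 0.408 s
v² = v₀² + 2aΔx → Δx = (7² − 9.00²)/(2·-4.9) = 3.27 m

Phase 4 (accelerating): v₀ = 7.00 m/s, a = 5.3 m/s².
v² = v₀² + 2aΔx = 7.00² + 2·5.3·21 = 272 → v = 16.5 m/s
t = (v − v₀)/a = (16.5 − 7.00)/5.3 = 1.79 s
Total time = 0.455 + 6.00 + 0.408 + 1.79 = 8.65 s

8.65 s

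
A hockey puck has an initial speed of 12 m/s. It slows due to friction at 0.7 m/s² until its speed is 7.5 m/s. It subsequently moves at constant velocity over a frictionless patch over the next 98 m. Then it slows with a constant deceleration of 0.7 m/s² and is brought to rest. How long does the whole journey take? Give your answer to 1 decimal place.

30.2 s

Phase 1 (decelerating): v₀ = 12.0 m/s, a = -0.7 m/s².
v = v₀ + at → t = (7.5 − 12.0) / -0.7 = 6.43 s
v² = v₀² + 2aΔx → Δx = (7.5² − 12.0²)/(2·-0.7) = 62.7 m

Phase 2 (constant speed): v₀ = 7.50 m/s, a = 0 m/s².
Constant speed: t = d/v = 98/7.50 = 13.1 s

Phase 3 (decelerating): v₀ = 7.50 m/s, a = -0.7 m/s².
v = v₀ + at → t = (0 − 7.50) / -0.7 = 10.7 s
v² = v₀² + 2aΔx → Δx = (0² − 7.50²)/(2·-0.7) = 40.2 m
Total time = 6.43 + 13.1 + 10.7 = 30.2 s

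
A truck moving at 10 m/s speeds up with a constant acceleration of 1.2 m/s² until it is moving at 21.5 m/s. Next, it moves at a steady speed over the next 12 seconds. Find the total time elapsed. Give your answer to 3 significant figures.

Phase 1 (accelerating): v₀ = 10.0 m/s, a = 1.2 m/s².
v = v₀ + at → t = (21.5 − 10.0) / 1.2 = 9.58 s
v² = v₀² + 2aΔx → Δx = (21.5² − 10.0²)/(2·1.2) = 151 m

Phase 2 (constant speed): v₀ = 21.5 m/s, a = 0 m/s².
v = v₀ + at = 21.5 + (0)(12) = 21.5 m/s
Δx = v₀t + ½at² = 21.5·12 + 0.5·0·12² = 258 m
Total time = 9.58 + 12.0 = 21.6 s

21.6 s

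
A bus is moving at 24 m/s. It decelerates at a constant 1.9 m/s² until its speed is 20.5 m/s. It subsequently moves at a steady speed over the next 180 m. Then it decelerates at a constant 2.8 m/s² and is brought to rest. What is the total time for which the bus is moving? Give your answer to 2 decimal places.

Phase 1 (decelerating): v₀ = 24.0 m/s, a = -1.9 m/s².
v = v₀ + at → t = (20.5 − 24.0) / -1.9 = 1.84 s
v² = v₀² + 2aΔx → Δx = (20.5² − 24.0²)/(2·-1.9) = 41.0 m

Phase 2 (constant speed): v₀ = 20.5 m/s, a = 0 m/s².
Constant speed: t = d/v = 180/20.5 = 8.78 s

Phase 3 (decelerating): v₀ = 20.5 m/s, a = -2.8 m/s².
v = v₀ + at → t = (0 − 20.5) / -2.8 = 7.32 s
v² = v₀² + 2aΔx → Δx = (0² − 20.5²)/(2·-2.8) = 75.0 m
Total time = 1.84 + 8.78 + 7.32 = 17.9 s

17.94 s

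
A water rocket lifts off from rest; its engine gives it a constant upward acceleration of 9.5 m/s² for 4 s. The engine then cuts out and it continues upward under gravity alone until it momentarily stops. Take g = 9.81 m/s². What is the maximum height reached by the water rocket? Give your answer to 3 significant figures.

150 m

Phase 1 (powered ascent): v₀ = 0 m/s, a = 9.5 m/s².
v = v₀ + at = 0 + (9.5)(4) = 38.0 m/s
Δx = v₀t + ½at² = 0·4 + 0.5·9.5·4² = 76.0 m

Phase 2 (coasting upward): v₀ = 38.0 m/s, a = -9.81 m/s².
v = v₀ + at → t = (0 − 38.0) / -9.81 = 3.87 s
v² = v₀² + 2aΔx → Δx = (0² − 38.0²)/(2·-9.81) = 73.6 m
Maximum height = 76.0 + 73.6 = 150 m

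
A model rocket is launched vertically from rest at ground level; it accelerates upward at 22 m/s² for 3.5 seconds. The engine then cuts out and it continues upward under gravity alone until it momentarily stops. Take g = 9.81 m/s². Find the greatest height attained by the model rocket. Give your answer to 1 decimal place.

436.9 m

Phase 1 (powered ascent): v₀ = 0 m/s, a = 22 m/s².
v = v₀ + at = 0 + (22)(3.5) = 77.0 m/s
Δx = v₀t + ½at² = 0·3.5 + 0.5·22·3.5² = 135 m

Phase 2 (coasting upward): v₀ = 77.0 m/s, a = -9.81 m/s².
v = v₀ + at → t = (0 − 77.0) / -9.81 = 7.85 s
v² = v₀² + 2aΔx → Δx = (0² − 77.0²)/(2·-9.81) = 302 m
Maximum height = 135 + 302 = 437 m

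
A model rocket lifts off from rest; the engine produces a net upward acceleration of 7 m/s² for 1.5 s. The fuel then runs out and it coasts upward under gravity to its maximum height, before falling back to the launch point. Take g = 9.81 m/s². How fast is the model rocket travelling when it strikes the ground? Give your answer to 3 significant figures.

16.3 m/s

Phase 1 (powered ascent): v₀ = 0 m/s, a = 7 m/s².
v = v₀ + at = 0 + (7)(1.5) = 10.5 m/s
Δx = v₀t + ½at² = 0·1.5 + 0.5·7·1.5² = 7.88 m

Phase 2 (coasting upward): v₀ = 10.5 m/s, a = -9.81 m/s².
v = v₀ + at → t = (0 − 10.5) / -9.81 = 1.07 s
v² = v₀² + 2aΔx → Δx = (0² − 10.5²)/(2·-9.81) = 5.62 m

Phase 3 (free fall): v₀ = 0 m/s, a = -9.81 m/s².
Falls 13.5 m from rest: t = √(2·13.5/9.81) = 1.66 s; v = g·t = 16.3 m/s.
Impact speed = 16.3 m/s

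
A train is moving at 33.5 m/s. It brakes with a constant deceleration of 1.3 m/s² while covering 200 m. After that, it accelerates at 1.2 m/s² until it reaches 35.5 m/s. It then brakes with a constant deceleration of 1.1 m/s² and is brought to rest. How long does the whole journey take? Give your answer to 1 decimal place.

Phase 1 (decelerating): v₀ = 33.5 m/s, a = -1.3 m/s².
v² = v₀² + 2aΔx = 33.5² + 2·-1.3·200 = 602 → v = 24.5 m/s
t = (v − v₀)/a = (24.5 − 33.5)/-1.3 = 6.89 s

Phase 2 (accelerating): v₀ = 24.5 m/s, a = 1.2 m/s².
v = v₀ + at → t = (35.5 − 24.5) / 1.2 = 9.13 s
v² = v₀² + 2aΔx → Δx = (35.5² − 24.5²)/(2·1.2) = 274 m

Phase 3 (decelerating): v₀ = 35.5 m/s, a = -1.1 m/s².
v = v₀ + at → t = (0 − 35.5) / -1.1 = 32.3 s
v² = v₀² + 2aΔx → Δx = (0² − 35.5²)/(2·-1.1) = 573 m
Total time = 6.89 + 9.13 + 32.3 = 48.3 s

48.3 s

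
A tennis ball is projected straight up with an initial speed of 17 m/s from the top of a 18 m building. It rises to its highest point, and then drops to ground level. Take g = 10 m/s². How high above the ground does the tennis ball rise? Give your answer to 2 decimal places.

32.45 m

Phase 1 (rising): v₀ = 17.0 m/s, a = -10 m/s².
v = v₀ + at → t = (0 − 17.0) / -10 = 1.70 s
v² = v₀² + 2aΔx → Δx = (0² − 17.0²)/(2·-10) = 14.4 m
Maximum height = 18 + 14.4 = 32.5 m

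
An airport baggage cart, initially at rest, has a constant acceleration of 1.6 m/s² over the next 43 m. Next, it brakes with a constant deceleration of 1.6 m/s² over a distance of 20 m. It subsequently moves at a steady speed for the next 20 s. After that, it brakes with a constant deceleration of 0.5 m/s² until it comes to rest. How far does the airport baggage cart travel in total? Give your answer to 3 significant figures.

308 m

Phase 1 (accelerating): v₀ = 0 m/s, a = 1.6 m/s².
v² = v₀² + 2aΔx = 0² + 2·1.6·43 = 138 → v = 11.7 m/s
t = (v − v₀)/a = (11.7 − 0)/1.6 = 7.33 s

Phase 2 (decelerating): v₀ = 11.7 m/s, a = -1.6 m/s².
v² = v₀² + 2aΔx = 11.7² + 2·-1.6·20 = 73.6 → v = 8.58 m/s
t = (v − v₀)/a = (8.58 − 11.7)/-1.6 = 1.97 s

Phase 3 (constant speed): v₀ = 8.58 m/s, a = 0 m/s².
v = v₀ + at = 8.58 + (0)(20) = 8.58 m/s
Δx = v₀t + ½at² = 8.58·20 + 0.5·0·20² = 172 m

Phase 4 (decelerating): v₀ = 8.58 m/s, a = -0.5 m/s².
v = v₀ + at → t = (0 − 8.58) / -0.5 = 17.2 s
v² = v₀² + 2aΔx → Δx = (0² − 8.58²)/(2·-0.5) = 73.6 m
Total distance = 43.0 + 20.0 + 172 + 73.6 = 308 m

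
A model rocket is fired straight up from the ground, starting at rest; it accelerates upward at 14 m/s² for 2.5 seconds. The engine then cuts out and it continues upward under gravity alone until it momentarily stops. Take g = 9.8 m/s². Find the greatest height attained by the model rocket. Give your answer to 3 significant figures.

106 m

Phase 1 (powered ascent): v₀ = 0 m/s, a = 14 m/s².
v = v₀ + at = 0 + (14)(2.5) = 35.0 m/s
Δx = v₀t + ½at² = 0·2.5 + 0.5·14·2.5² = 43.8 m

Phase 2 (coasting upward): v₀ = 35.0 m/s, a = -9.8 m/s².
v = v₀ + at → t = (0 − 35.0) / -9.8 = 3.57 s
v² = v₀² + 2aΔx → Δx = (0² − 35.0²)/(2·-9.8) = 62.5 m
Maximum height = 43.8 + 62.5 = 106 m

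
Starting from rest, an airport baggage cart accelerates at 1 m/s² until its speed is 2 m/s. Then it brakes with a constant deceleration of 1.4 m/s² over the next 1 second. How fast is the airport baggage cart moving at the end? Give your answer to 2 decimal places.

0.60 m/s

Phase 1 (accelerating): v₀ = 0 m/s, a = 1 m/s².
v = v₀ + at → t = (2 − 0) / 1 = 2.00 s
v² = v₀² + 2aΔx → Δx = (2² − 0²)/(2·1) = 2.00 m

Phase 2 (decelerating): v₀ = 2.00 m/s, a = -1.4 m/s².
v = v₀ + at = 2.00 + (-1.4)(1) = 0.600 m/s
Δx = v₀t + ½at² = 2.00·1 + 0.5·-1.4·1² = 1.30 m
Final speed = 0.600 m/s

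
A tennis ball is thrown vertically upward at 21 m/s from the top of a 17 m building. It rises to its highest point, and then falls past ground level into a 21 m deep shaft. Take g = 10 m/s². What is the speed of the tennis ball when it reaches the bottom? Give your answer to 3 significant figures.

34.7 m/s

Phase 1 (rising): v₀ = 21.0 m/s, a = -10 m/s².
v = v₀ + at → t = (0 − 21.0) / -10 = 2.10 s
v² = v₀² + 2aΔx → Δx = (0² − 21.0²)/(2·-10) = 22.1 m

Phase 2 (falling): v₀ = 0 m/s, a = -10 m/s².
Falls 60.0 m from rest: t = √(2·60.0/10) = 3.47 s; v = g·t = 34.7 m/s.
Final speed = 34.7 m/s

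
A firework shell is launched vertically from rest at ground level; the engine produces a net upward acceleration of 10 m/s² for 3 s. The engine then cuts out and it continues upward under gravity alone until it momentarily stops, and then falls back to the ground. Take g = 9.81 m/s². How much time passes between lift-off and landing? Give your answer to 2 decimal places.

Phase 1 (powered ascent): v₀ = 0 m/s, a = 10 m/s².
v = v₀ + at = 0 + (10)(3) = 30.0 m/s
Δx = v₀t + ½at² = 0·3 + 0.5·10·3² = 45.0 m

Phase 2 (coasting upward): v₀ = 30.0 m/s, a = -9.81 m/s².
v = v₀ + at → t = (0 − 30.0) / -9.81 = 3.06 s
v² = v₀² + 2aΔx → Δx = (0² − 30.0²)/(2·-9.81) = 45.9 m

Phase 3 (free fall): v₀ = 0 m/s, a = -9.81 m/s².
Falls 90.9 m from rest: t = √(2·90.9/9.81) = 4.30 s; v = g·t = 42.2 m/s.
Total time = 3.00 + 3.06 + 4.30 = 10.4 s

10.36 s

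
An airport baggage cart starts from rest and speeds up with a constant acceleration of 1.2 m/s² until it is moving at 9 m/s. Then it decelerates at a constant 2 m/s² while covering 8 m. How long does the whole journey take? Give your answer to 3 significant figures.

8.50 s

Phase 1 (accelerating): v₀ = 0 m/s, a = 1.2 m/s².
v = v₀ + at → t = (9 − 0) / 1.2 = 7.50 s
v² = v₀² + 2aΔx → Δx = (9² − 0²)/(2·1.2) = 33.8 m

Phase 2 (decelerating): v₀ = 9.00 m/s, a = -2 m/s².
v² = v₀² + 2aΔx = 9.00² + 2·-2·8 = 49.0 → v = 7.00 m/s
t = (v − v₀)/a = (7.00 − 9.00)/-2 = 1.00 s
Total time = 7.50 + 1.00 = 8.50 s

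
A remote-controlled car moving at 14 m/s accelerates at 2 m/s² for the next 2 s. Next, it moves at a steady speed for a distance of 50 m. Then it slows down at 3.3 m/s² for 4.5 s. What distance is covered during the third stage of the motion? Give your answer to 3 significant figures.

Phase 1 (accelerating): v₀ = 14.0 m/s, a = 2 m/s².
v = v₀ + at = 14.0 + (2)(2) = 18.0 m/s
Δx = v₀t + ½at² = 14.0·2 + 0.5·2·2² = 32.0 m

Phase 2 (constant speed): v₀ = 18.0 m/s, a = 0 m/s².
Constant speed: t = d/v = 50/18.0 = 2.78 s

Phase 3 (decelerating): v₀ = 18.0 m/s, a = -3.3 m/s².
v = v₀ + at = 18.0 + (-3.3)(4.5) = 3.15 m/s
Δx = v₀t + ½at² = 18.0·4.5 + 0.5·-3.3·4.5² = 47.6 m
Distance in phase 3 = 47.6 m

47.6 m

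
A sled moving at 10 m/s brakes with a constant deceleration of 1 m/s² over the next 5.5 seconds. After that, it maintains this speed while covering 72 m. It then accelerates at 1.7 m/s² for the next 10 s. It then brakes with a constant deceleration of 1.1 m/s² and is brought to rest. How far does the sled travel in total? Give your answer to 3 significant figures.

452 m

Phase 1 (decelerating): v₀ = 10.0 m/s, a = -1 m/s².
v = v₀ + at = 10.0 + (-1)(5.5) = 4.50 m/s
Δx = v₀t + ½at² = 10.0·5.5 + 0.5·-1·5.5² = 39.9 m

Phase 2 (constant speed): v₀ = 4.50 m/s, a = 0 m/s².
Constant speed: t = d/v = 72/4.50 = 16.0 s

Phase 3 (accelerating): v₀ = 4.50 m/s, a = 1.7 m/s².
v = v₀ + at = 4.50 + (1.7)(10) = 21.5 m/s
Δx = v₀t + ½at² = 4.50·10 + 0.5·1.7·10² = 130 m

Phase 4 (decelerating): v₀ = 21.5 m/s, a = -1.1 m/s².
v = v₀ + at → t = (0 − 21.5) / -1.1 = 19.5 s
v² = v₀² + 2aΔx → Δx = (0² − 21.5²)/(2·-1.1) = 210 m
Total distance = 39.9 + 72.0 + 130 + 210 = 452 m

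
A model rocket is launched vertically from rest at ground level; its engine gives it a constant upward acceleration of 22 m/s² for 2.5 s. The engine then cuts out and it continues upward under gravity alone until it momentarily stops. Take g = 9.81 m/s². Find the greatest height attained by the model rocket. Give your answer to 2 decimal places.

222.93 m

Phase 1 (powered ascent): v₀ = 0 m/s, a = 22 m/s².
v = v₀ + at = 0 + (22)(2.5) = 55.0 m/s
Δx = v₀t + ½at² = 0·2.5 + 0.5·22·2.5² = 68.8 m

Phase 2 (coasting upward): v₀ = 55.0 m/s, a = -9.81 m/s².
v = v₀ + at → t = (0 − 55.0) / -9.81 = 5.61 s
v² = v₀² + 2aΔx → Δx = (0² − 55.0²)/(2·-9.81) = 154 m
Maximum height = 68.8 + 154 = 223 m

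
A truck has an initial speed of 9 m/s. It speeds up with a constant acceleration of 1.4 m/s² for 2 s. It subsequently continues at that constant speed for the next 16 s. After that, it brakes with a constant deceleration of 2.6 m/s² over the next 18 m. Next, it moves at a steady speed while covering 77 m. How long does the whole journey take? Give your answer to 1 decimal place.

Phase 1 (accelerating): v₀ = 9.00 m/s, a = 1.4 m/s².
v = v₀ + at = 9.00 + (1.4)(2) = 11.8 m/s
Δx = v₀t + ½at² = 9.00·2 + 0.5·1.4·2² = 20.8 m

Phase 2 (constant speed): v₀ = 11.8 m/s, a = 0 m/s².
v = v₀ + at = 11.8 + (0)(16) = 11.8 m/s
Δx = v₀t + ½at² = 11.8·16 + 0.5·0·16² = 189 m

Phase 3 (decelerating): v₀ = 11.8 m/s, a = -2.6 m/s².
v² = v₀² + 2aΔx = 11.8² + 2·-2.6·18 = 45.6 → v = 6.76 m/s
t = (v − v₀)/a = (6.76 − 11.8)/-2.6 = 1.94 s

Phase 4 (constant speed): v₀ = 6.76 m/s, a = 0 m/s².
Constant speed: t = d/v = 77/6.76 = 11.4 s
Total time = 2.00 + 16.0 + 1.94 + 11.4 = 31.3 s

31.3 s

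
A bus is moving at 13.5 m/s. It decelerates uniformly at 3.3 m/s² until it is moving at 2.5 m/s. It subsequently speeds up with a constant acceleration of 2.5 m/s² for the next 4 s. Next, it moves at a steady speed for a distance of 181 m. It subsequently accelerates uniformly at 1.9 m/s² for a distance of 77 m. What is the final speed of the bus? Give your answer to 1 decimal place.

21.2 m/s

Phase 1 (decelerating): v₀ = 13.5 m/s, a = -3.3 m/s².
v = v₀ + at → t = (2.5 − 13.5) / -3.3 = 3.33 s
v² = v₀² + 2aΔx → Δx = (2.5² − 13.5²)/(2·-3.3) = 26.7 m

Phase 2 (accelerating): v₀ = 2.50 m/s, a = 2.5 m/s².
v = v₀ + at = 2.50 + (2.5)(4) = 12.5 m/s
Δx = v₀t + ½at² = 2.50·4 + 0.5·2.5·4² = 30.0 m

Phase 3 (constant speed): v₀ = 12.5 m/s, a = 0 m/s².
Constant speed: t = d/v = 181/12.5 = 14.5 s

Phase 4 (accelerating): v₀ = 12.5 m/s, a = 1.9 m/s².
v² = v₀² + 2aΔx = 12.5² + 2·1.9·77 = 449 → v = 21.2 m/s
t = (v − v₀)/a = (21.2 − 12.5)/1.9 = 4.57 s
Final speed = 21.2 m/s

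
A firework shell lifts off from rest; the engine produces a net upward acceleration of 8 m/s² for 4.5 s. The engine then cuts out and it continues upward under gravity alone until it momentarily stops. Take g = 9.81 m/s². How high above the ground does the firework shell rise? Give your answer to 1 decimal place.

Phase 1 (powered ascent): v₀ = 0 m/s, a = 8 m/s².
v = v₀ + at = 0 + (8)(4.5) = 36.0 m/s
Δx = v₀t + ½at² = 0·4.5 + 0.5·8·4.5² = 81.0 m

Phase 2 (coasting upward): v₀ = 36.0 m/s, a = -9.81 m/s².
v = v₀ + at → t = (0 − 36.0) / -9.81 = 3.67 s
v² = v₀² + 2aΔx → Δx = (0² − 36.0²)/(2·-9.81) = 66.1 m
Maximum height = 81.0 + 66.1 = 147 m

147.1 m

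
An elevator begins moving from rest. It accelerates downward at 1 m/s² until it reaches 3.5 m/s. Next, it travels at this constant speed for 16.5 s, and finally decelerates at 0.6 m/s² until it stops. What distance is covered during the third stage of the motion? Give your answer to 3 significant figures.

10.2 m

Phase 1 (accelerating): v₀ = 0 m/s, a = 1 m/s².
v = v₀ + at → t = (3.5 − 0) / 1 = 3.50 s
v² = v₀² + 2aΔx → Δx = (3.5² − 0²)/(2·1) = 6.12 m

Phase 2 (constant speed): v₀ = 3.50 m/s, a = 0 m/s².
v = v₀ + at = 3.50 + (0)(16.5) = 3.50 m/s
Δx = v₀t + ½at² = 3.50·16.5 + 0.5·0·16.5² = 57.8 m

Phase 3 (decelerating): v₀ = 3.50 m/s, a = -0.6 m/s².
v = v₀ + at → t = (0 − 3.50) / -0.6 = 5.83 s
v² = v₀² + 2aΔx → Δx = (0² − 3.50²)/(2·-0.6) = 10.2 m
Distance in phase 3 = 10.2 m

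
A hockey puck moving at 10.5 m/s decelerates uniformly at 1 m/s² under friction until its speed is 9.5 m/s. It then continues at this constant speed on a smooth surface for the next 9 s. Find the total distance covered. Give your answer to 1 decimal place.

95.5 m

Phase 1 (decelerating): v₀ = 10.5 m/s, a = -1 m/s².
v = v₀ + at → t = (9.5 − 10.5) / -1 = 1.00 s
v² = v₀² + 2aΔx → Δx = (9.5² − 10.5²)/(2·-1) = 10.0 m

Phase 2 (constant speed): v₀ = 9.50 m/s, a = 0 m/s².
v = v₀ + at = 9.50 + (0)(9) = 9.50 m/s
Δx = v₀t + ½at² = 9.50·9 + 0.5·0·9² = 85.5 m
Total distance = 10.0 + 85.5 = 95.5 m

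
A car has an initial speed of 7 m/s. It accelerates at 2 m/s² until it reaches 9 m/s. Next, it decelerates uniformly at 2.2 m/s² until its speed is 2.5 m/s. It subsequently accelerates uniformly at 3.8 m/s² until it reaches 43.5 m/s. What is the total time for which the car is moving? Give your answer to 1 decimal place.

14.7 s

Phase 1 (accelerating): v₀ = 7.00 m/s, a = 2 m/s².
v = v₀ + at → t = (9 − 7.00) / 2 = 1.00 s
v² = v₀² + 2aΔx → Δx = (9² − 7.00²)/(2·2) = 8.00 m

Phase 2 (decelerating): v₀ = 9.00 m/s, a = -2.2 m/s².
v = v₀ + at → t = (2.5 − 9.00) / -2.2 = 2.95 s
v² = v₀² + 2aΔx → Δx = (2.5² − 9.00²)/(2·-2.2) = 17.0 m

Phase 3 (accelerating): v₀ = 2.50 m/s, a = 3.8 m/s².
v = v₀ + at → t = (43.5 − 2.50) / 3.8 = 10.8 s
v² = v₀² + 2aΔx → Δx = (43.5² − 2.50²)/(2·3.8) = 248 m
Total time = 1.00 + 2.95 + 10.8 = 14.7 s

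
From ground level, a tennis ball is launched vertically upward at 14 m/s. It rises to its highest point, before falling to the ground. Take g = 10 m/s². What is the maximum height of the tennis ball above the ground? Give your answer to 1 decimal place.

9.8 m

Phase 1 (rising): v₀ = 14.0 m/s, a = -10 m/s².
v = v₀ + at → t = (0 − 14.0) / -10 = 1.40 s
v² = v₀² + 2aΔx → Δx = (0² − 14.0²)/(2·-10) = 9.80 m
Maximum height = 9.80 m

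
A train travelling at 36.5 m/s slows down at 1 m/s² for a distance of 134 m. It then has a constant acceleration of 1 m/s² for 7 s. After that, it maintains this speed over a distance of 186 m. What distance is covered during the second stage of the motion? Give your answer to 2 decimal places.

Phase 1 (decelerating): v₀ = 36.5 m/s, a = -1 m/s².
v² = v₀² + 2aΔx = 36.5² + 2·-1·134 = 1060 → v = 32.6 m/s
t = (v − v₀)/a = (32.6 − 36.5)/-1 = 3.88 s

Phase 2 (accelerating): v₀ = 32.6 m/s, a = 1 m/s².
v = v₀ + at = 32.6 + (1)(7) = 39.6 m/s
Δx = v₀t + ½at² = 32.6·7 + 0.5·1·7² = 253 m
Distance in phase 2 = 253 m

252.86 m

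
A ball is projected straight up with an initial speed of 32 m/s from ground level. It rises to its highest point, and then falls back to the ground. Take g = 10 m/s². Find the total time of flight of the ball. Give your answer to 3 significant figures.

6.40 s

Phase 1 (rising): v₀ = 32.0 m/s, a = -10 m/s².
v = v₀ + at → t = (0 − 32.0) / -10 = 3.20 s
v² = v₀² + 2aΔx → Δx = (0² − 32.0²)/(2·-10) = 51.2 m

Phase 2 (falling): v₀ = 0 m/s, a = -10 m/s².
Falls 51.2 m from rest: t = √(2·51.2/10) = 3.20 s; v = g·t = 32.0 m/s.
Total time = 3.20 + 3.20 = 6.40 s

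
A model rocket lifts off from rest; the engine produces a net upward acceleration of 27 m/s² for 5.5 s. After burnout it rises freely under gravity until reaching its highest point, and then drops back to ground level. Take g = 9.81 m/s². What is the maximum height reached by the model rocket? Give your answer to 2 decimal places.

1532.34 m

Phase 1 (powered ascent): v₀ = 0 m/s, a = 27 m/s².
v = v₀ + at = 0 + (27)(5.5) = 148 m/s
Δx = v₀t + ½at² = 0·5.5 + 0.5·27·5.5² = 408 m

Phase 2 (coasting upward): v₀ = 148 m/s, a = -9.81 m/s².
v = v₀ + at → t = (0 − 148) / -9.81 = 15.1 s
v² = v₀² + 2aΔx → Δx = (0² − 148²)/(2·-9.81) = 1120 m
Maximum height = 408 + 1120 = 1530 m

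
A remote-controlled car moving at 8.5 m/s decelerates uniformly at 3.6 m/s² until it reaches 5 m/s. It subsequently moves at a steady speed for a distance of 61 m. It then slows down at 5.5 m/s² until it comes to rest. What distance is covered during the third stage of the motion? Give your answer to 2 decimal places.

2.27 m

Phase 1 (decelerating): v₀ = 8.50 m/s, a = -3.6 m/s².
v = v₀ + at → t = (5 − 8.50) / -3.6 = 0.972 s
v² = v₀² + 2aΔx → Δx = (5² − 8.50²)/(2·-3.6) = 6.56 m

Phase 2 (constant speed): v₀ = 5.00 m/s, a = 0 m/s².
Constant speed: t = d/v = 61/5.00 = 12.2 s

Phase 3 (decelerating): v₀ = 5.00 m/s, a = -5.5 m/s².
v = v₀ + at → t = (0 − 5.00) / -5.5 = 0.909 s
v² = v₀² + 2aΔx → Δx = (0² − 5.00²)/(2·-5.5) = 2.27 m
Distance in phase 3 = 2.27 m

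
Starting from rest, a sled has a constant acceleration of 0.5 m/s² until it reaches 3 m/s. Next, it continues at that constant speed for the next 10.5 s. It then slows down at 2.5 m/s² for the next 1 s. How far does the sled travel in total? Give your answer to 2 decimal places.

42.25 m

Phase 1 (accelerating): v₀ = 0 m/s, a = 0.5 m/s².
v = v₀ + at → t = (3 − 0) / 0.5 = 6.00 s
v² = v₀² + 2aΔx → Δx = (3² − 0²)/(2·0.5) = 9.00 m

Phase 2 (constant speed): v₀ = 3.00 m/s, a = 0 m/s².
v = v₀ + at = 3.00 + (0)(10.5) = 3.00 m/s
Δx = v₀t + ½at² = 3.00·10.5 + 0.5·0·10.5² = 31.5 m

Phase 3 (decelerating): v₀ = 3.00 m/s, a = -2.5 m/s².
v = v₀ + at = 3.00 + (-2.5)(1) = 0.500 m/s
Δx = v₀t + ½at² = 3.00·1 + 0.5·-2.5·1² = 1.75 m
Total distance = 9.00 + 31.5 + 1.75 = 42.2 m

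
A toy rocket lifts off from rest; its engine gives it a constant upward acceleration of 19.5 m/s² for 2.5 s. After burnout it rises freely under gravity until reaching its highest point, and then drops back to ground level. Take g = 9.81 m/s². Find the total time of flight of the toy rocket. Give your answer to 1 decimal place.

13.6 s

Phase 1 (powered ascent): v₀ = 0 m/s, a = 19.5 m/s².
v = v₀ + at = 0 + (19.5)(2.5) = 48.8 m/s
Δx = v₀t + ½at² = 0·2.5 + 0.5·19.5·2.5² = 60.9 m

Phase 2 (coasting upward): v₀ = 48.8 m/s, a = -9.81 m/s².
v = v₀ + at → t = (0 − 48.8) / -9.81 = 4.97 s
v² = v₀² + 2aΔx → Δx = (0² − 48.8²)/(2·-9.81) = 121 m

Phase 3 (free fall): v₀ = 0 m/s, a = -9.81 m/s².
Falls 182 m from rest: t = √(2·182/9.81) = 6.09 s; v = g·t = 59.8 m/s.
Total time = 2.50 + 4.97 + 6.09 = 13.6 s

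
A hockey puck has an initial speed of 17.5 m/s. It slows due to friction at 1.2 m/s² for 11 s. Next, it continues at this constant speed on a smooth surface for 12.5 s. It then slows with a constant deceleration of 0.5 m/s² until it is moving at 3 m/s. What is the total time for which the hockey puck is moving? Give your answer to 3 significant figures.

26.1 s

Phase 1 (decelerating): v₀ = 17.5 m/s, a = -1.2 m/s².
v = v₀ + at = 17.5 + (-1.2)(11) = 4.30 m/s
Δx = v₀t + ½at² = 17.5·11 + 0.5·-1.2·11² = 120 m

Phase 2 (constant speed): v₀ = 4.30 m/s, a = 0 m/s².
v = v₀ + at = 4.30 + (0)(12.5) = 4.30 m/s
Δx = v₀t + ½at² = 4.30·12.5 + 0.5·0·12.5² = 53.8 m

Phase 3 (decelerating): v₀ = 4.30 m/s, a = -0.5 m/s².
v = v₀ + at → t = (3 − 4.30) / -0.5 = 2.60 s
v² = v₀² + 2aΔx → Δx = (3² − 4.30²)/(2·-0.5) = 9.49 m
Total time = 11.0 + 12.5 + 2.60 = 26.1 s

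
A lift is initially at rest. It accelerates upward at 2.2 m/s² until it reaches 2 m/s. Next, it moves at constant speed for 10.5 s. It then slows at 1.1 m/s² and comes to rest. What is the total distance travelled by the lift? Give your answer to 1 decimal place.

23.7 m

Phase 1 (accelerating): v₀ = 0 m/s, a = 2.2 m/s².
v = v₀ + at → t = (2 − 0) / 2.2 = 0.909 s
v² = v₀² + 2aΔx → Δx = (2² − 0²)/(2·2.2) = 0.909 m

Phase 2 (constant speed): v₀ = 2.00 m/s, a = 0 m/s².
v = v₀ + at = 2.00 + (0)(10.5) = 2.00 m/s
Δx = v₀t + ½at² = 2.00·10.5 + 0.5·0·10.5² = 21.0 m

Phase 3 (decelerating): v₀ = 2.00 m/s, a = -1.1 m/s².
v = v₀ + at → t = (0 − 2.00) / -1.1 = 1.82 s
v² = v₀² + 2aΔx → Δx = (0² − 2.00²)/(2·-1.1) = 1.82 m
Total distance = 0.909 + 21.0 + 1.82 = 23.7 m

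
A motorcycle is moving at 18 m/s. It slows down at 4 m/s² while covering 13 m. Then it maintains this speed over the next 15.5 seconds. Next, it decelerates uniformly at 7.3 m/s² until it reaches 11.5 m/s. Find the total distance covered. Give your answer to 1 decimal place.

Phase 1 (decelerating): v₀ = 18.0 m/s, a = -4 m/s².
v² = v₀² + 2aΔx = 18.0² + 2·-4·13 = 220 → v = 14.8 m/s
t = (v − v₀)/a = (14.8 − 18.0)/-4 = 0.792 s

Phase 2 (constant speed): v₀ = 14.8 m/s, a = 0 m/s².
v = v₀ + at = 14.8 + (0)(15.5) = 14.8 m/s
Δx = v₀t + ½at² = 14.8·15.5 + 0.5·0·15.5² = 230 m

Phase 3 (decelerating): v₀ = 14.8 m/s, a = -7.3 m/s².
v = v₀ + at → t = (11.5 − 14.8) / -7.3 = 0.456 s
v² = v₀² + 2aΔx → Δx = (11.5² − 14.8²)/(2·-7.3) = 6.01 m
Total distance = 13.0 + 230 + 6.01 = 249 m

248.9 m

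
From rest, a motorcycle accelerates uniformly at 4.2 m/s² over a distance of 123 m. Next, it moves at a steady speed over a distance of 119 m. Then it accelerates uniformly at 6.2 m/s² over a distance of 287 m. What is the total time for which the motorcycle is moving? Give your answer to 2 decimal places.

Phase 1 (accelerating): v₀ = 0 m/s, a = 4.2 m/s².
v² = v₀² + 2aΔx = 0² + 2·4.2·123 = 1030 → v = 32.1 m/s
t = (v − v₀)/a = (32.1 − 0)/4.2 = 7.65 s

Phase 2 (constant speed): v₀ = 32.1 m/s, a = 0 m/s².
Constant speed: t = d/v = 119/32.1 = 3.70 s

Phase 3 (accelerating): v₀ = 32.1 m/s, a = 6.2 m/s².
v² = v₀² + 2aΔx = 32.1² + 2·6.2·287 = 4590 → v = 67.8 m/s
t = (v − v₀)/a = (67.8 − 32.1)/6.2 = 5.75 s
Total time = 7.65 + 3.70 + 5.75 = 17.1 s

17.10 s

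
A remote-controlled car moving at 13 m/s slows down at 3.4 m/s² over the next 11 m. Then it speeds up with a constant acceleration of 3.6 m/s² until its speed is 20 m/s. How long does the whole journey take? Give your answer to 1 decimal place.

3.8 s

Phase 1 (decelerating): v₀ = 13.0 m/s, a = -3.4 m/s².
v² = v₀² + 2aΔx = 13.0² + 2·-3.4·11 = 94.2 → v = 9.71 m/s
t = (v − v₀)/a = (9.71 − 13.0)/-3.4 = 0.969 s

Phase 2 (accelerating): v₀ = 9.71 m/s, a = 3.6 m/s².
v = v₀ + at → t = (20 − 9.71) / 3.6 = 2.86 s
v² = v₀² + 2aΔx → Δx = (20² − 9.71²)/(2·3.6) = 42.5 m
Total time = 0.969 + 2.86 = 3.83 s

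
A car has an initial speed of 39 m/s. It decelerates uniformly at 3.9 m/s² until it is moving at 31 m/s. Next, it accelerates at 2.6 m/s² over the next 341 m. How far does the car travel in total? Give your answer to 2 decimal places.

412.79 m

Phase 1 (decelerating): v₀ = 39.0 m/s, a = -3.9 m/s².
v = v₀ + at → t = (31 − 39.0) / -3.9 = 2.05 s
v² = v₀² + 2aΔx → Δx = (31² − 39.0²)/(2·-3.9) = 71.8 m

Phase 2 (accelerating): v₀ = 31.0 m/s, a = 2.6 m/s².
v² = v₀² + 2aΔx = 31.0² + 2·2.6·341 = 2730 → v = 52.3 m/s
t = (v − v₀)/a = (52.3 − 31.0)/2.6 = 8.19 s
Total distance = 71.8 + 341 = 413 m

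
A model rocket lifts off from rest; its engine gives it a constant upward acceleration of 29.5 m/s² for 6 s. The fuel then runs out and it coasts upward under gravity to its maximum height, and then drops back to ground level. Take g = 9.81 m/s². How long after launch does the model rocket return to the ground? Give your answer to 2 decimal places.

Phase 1 (powered ascent): v₀ = 0 m/s, a = 29.5 m/s².
v = v₀ + at = 0 + (29.5)(6) = 177 m/s
Δx = v₀t + ½at² = 0·6 + 0.5·29.5·6² = 531 m

Phase 2 (coasting upward): v₀ = 177 m/s, a = -9.81 m/s².
v = v₀ + at → t = (0 − 177) / -9.81 = 18.0 s
v² = v₀² + 2aΔx → Δx = (0² − 177²)/(2·-9.81) = 1600 m

Phase 3 (free fall): v₀ = 0 m/s, a = -9.81 m/s².
Falls 2130 m from rest: t = √(2·2130/9.81) = 20.8 s; v = g·t = 204 m/s.
Total time = 6.00 + 18.0 + 20.8 = 44.9 s

44.87 s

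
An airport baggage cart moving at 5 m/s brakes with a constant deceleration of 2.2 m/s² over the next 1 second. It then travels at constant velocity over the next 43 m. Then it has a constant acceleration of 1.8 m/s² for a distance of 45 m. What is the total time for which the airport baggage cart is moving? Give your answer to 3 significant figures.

Phase 1 (decelerating): v₀ = 5.00 m/s, a = -2.2 m/s².
v = v₀ + at = 5.00 + (-2.2)(1) = 2.80 m/s
Δx = v₀t + ½at² = 5.00·1 + 0.5·-2.2·1² = 3.90 m

Phase 2 (constant speed): v₀ = 2.80 m/s, a = 0 m/s².
Constant speed: t = d/v = 43/2.80 = 15.4 s

Phase 3 (accelerating): v₀ = 2.80 m/s, a = 1.8 m/s².
v² = v₀² + 2aΔx = 2.80² + 2·1.8·45 = 170 → v = 13.0 m/s
t = (v − v₀)/a = (13.0 − 2.80)/1.8 = 5.68 s
Total time = 1.00 + 15.4 + 5.68 = 22.0 s

22.0 s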